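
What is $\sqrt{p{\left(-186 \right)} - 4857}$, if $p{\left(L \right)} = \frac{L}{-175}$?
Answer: $\frac{3 i \sqrt{660947}}{35} \approx 69.685 i$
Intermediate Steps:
$p{\left(L \right)} = - \frac{L}{175}$ ($p{\left(L \right)} = L \left(- \frac{1}{175}\right) = - \frac{L}{175}$)
$\sqrt{p{\left(-186 \right)} - 4857} = \sqrt{\left(- \frac{1}{175}\right) \left(-186\right) - 4857} = \sqrt{\frac{186}{175} - 4857} = \sqrt{- \frac{849789}{175}} = \frac{3 i \sqrt{660947}}{35}$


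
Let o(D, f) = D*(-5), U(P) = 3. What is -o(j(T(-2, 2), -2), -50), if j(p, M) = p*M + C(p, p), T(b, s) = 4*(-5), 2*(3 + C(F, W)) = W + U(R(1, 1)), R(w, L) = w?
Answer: 285/2 ≈ 142.50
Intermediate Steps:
C(F, W) = -3/2 + W/2 (C(F, W) = -3 + (W + 3)/2 = -3 + (3 + W)/2 = -3 + (3/2 + W/2) = -3/2 + W/2)
T(b, s) = -20
j(p, M) = -3/2 + p/2 + M*p (j(p, M) = p*M + (-3/2 + p/2) = M*p + (-3/2 + p/2) = -3/2 + p/2 + M*p)
o(D, f) = -5*D
-o(j(T(-2, 2), -2), -50) = -(-5)*(-3/2 + (1/2)*(-20) - 2*(-20)) = -(-5)*(-3/2 - 10 + 40) = -(-5)*57/2 = -1*(-285/2) = 285/2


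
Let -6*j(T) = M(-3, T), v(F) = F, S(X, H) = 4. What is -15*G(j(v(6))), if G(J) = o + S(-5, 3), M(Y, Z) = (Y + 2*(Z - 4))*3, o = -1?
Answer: -45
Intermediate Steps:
M(Y, Z) = -24 + 3*Y + 6*Z (M(Y, Z) = (Y + 2*(-4 + Z))*3 = (Y + (-8 + 2*Z))*3 = (-8 + Y + 2*Z)*3 = -24 + 3*Y + 6*Z)
j(T) = 11/2 - T (j(T) = -(-24 + 3*(-3) + 6*T)/6 = -(-24 - 9 + 6*T)/6 = -(-33 + 6*T)/6 = 11/2 - T)
G(J) = 3 (G(J) = -1 + 4 = 3)
-15*G(j(v(6))) = -15*3 = -45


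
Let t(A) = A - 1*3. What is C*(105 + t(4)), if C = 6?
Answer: 636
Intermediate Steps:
t(A) = -3 + A (t(A) = A - 3 = -3 + A)
C*(105 + t(4)) = 6*(105 + (-3 + 4)) = 6*(105 + 1) = 6*106 = 636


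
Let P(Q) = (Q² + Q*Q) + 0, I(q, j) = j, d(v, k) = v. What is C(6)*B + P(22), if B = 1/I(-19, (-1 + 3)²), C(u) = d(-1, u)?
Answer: 3871/4 ≈ 967.75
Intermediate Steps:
C(u) = -1
B = ¼ (B = 1/((-1 + 3)²) = 1/(2²) = 1/4 = ¼ ≈ 0.25000)
P(Q) = 2*Q² (P(Q) = (Q² + Q²) + 0 = 2*Q² + 0 = 2*Q²)
C(6)*B + P(22) = -1*¼ + 2*22² = -¼ + 2*484 = -¼ + 968 = 3871/4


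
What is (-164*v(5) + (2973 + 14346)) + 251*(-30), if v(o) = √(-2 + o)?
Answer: 9789 - 164*√3 ≈ 9504.9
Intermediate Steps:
(-164*v(5) + (2973 + 14346)) + 251*(-30) = (-164*√(-2 + 5) + (2973 + 14346)) + 251*(-30) = (-164*√3 + 17319) - 7530 = (17319 - 164*√3) - 7530 = 9789 - 164*√3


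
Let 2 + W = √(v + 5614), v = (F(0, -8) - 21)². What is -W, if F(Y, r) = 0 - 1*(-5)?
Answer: 2 - √5870 ≈ -74.616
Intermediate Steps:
F(Y, r) = 5 (F(Y, r) = 0 + 5 = 5)
v = 256 (v = (5 - 21)² = (-16)² = 256)
W = -2 + √5870 (W = -2 + √(256 + 5614) = -2 + √5870 ≈ 74.616)
-W = -(-2 + √5870) = 2 - √5870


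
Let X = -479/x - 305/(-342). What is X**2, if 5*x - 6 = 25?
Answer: 655508833225/112402404 ≈ 5831.8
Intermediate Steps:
x = 31/5 (x = 6/5 + (1/5)*25 = 6/5 + 5 = 31/5 ≈ 6.2000)
X = -809635/10602 (X = -479/31/5 - 305/(-342) = -479*5/31 - 305*(-1/342) = -2395/31 + 305/342 = -809635/10602 ≈ -76.366)
X**2 = (-809635/10602)**2 = 655508833225/112402404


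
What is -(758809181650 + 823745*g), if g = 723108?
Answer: -1354465781110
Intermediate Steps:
-(758809181650 + 823745*g) = -823745/(1/(921170 + 723108)) = -823745/(1/1644278) = -823745/1/1644278 = -823745*1644278 = -1354465781110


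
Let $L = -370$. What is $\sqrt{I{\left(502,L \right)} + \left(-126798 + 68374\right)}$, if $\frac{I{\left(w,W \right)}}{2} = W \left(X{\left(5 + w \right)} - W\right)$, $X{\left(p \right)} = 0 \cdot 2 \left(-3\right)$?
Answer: $8 i \sqrt{5191} \approx 576.39 i$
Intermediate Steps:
$X{\left(p \right)} = 0$ ($X{\left(p \right)} = 0 \left(-3\right) = 0$)
$I{\left(w,W \right)} = - 2 W^{2}$ ($I{\left(w,W \right)} = 2 W \left(0 - W\right) = 2 W \left(- W\right) = 2 \left(- W^{2}\right) = - 2 W^{2}$)
$\sqrt{I{\left(502,L \right)} + \left(-126798 + 68374\right)} = \sqrt{- 2 \left(-370\right)^{2} + \left(-126798 + 68374\right)} = \sqrt{\left(-2\right) 136900 - 58424} = \sqrt{-273800 - 58424} = \sqrt{-332224} = 8 i \sqrt{5191}$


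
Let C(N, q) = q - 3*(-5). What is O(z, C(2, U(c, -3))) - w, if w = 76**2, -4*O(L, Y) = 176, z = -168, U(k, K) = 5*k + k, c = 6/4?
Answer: -5820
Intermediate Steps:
c = 3/2 (c = 6*(1/4) = 3/2 ≈ 1.5000)
U(k, K) = 6*k
C(N, q) = 15 + q (C(N, q) = q + 15 = 15 + q)
O(L, Y) = -44 (O(L, Y) = -1/4*176 = -44)
w = 5776
O(z, C(2, U(c, -3))) - w = -44 - 1*5776 = -44 - 5776 = -5820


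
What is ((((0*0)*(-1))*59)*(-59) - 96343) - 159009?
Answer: -255352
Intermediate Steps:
((((0*0)*(-1))*59)*(-59) - 96343) - 159009 = (((0*(-1))*59)*(-59) - 96343) - 159009 = ((0*59)*(-59) - 96343) - 159009 = (0*(-59) - 96343) - 159009 = (0 - 96343) - 159009 = -96343 - 159009 = -255352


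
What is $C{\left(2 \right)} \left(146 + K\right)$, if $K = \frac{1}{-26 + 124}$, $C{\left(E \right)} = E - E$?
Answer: $0$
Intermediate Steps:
$C{\left(E \right)} = 0$
$K = \frac{1}{98} \approx 0.010204$
$C{\left(2 \right)} \left(146 + K\right) = 0 \left(146 + \frac{1}{98}\right) = 0 \cdot \frac{14309}{98} = 0$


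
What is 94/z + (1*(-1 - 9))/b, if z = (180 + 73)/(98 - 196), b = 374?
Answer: -156719/4301 ≈ -36.438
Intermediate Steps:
z = -253/98 (z = 253/(-98) = 253*(-1/98) = -253/98 ≈ -2.5816)
94/z + (1*(-1 - 9))/b = 94/(-253/98) + (1*(-1 - 9))/374 = 94*(-98/253) + (1*(-10))*(1/374) = -9212/253 - 10*1/374 = -9212/253 - 5/187 = -156719/4301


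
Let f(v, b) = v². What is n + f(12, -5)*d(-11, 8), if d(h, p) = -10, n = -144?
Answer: -1584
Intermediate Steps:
n + f(12, -5)*d(-11, 8) = -144 + 12²*(-10) = -144 + 144*(-10) = -144 - 1440 = -1584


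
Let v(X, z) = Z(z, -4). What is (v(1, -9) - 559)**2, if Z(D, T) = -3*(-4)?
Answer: 299209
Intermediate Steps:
Z(D, T) = 12
v(X, z) = 12
(v(1, -9) - 559)**2 = (12 - 559)**2 = (-547)**2 = 299209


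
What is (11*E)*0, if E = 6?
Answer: 0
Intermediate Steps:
(11*E)*0 = (11*6)*0 = 66*0 = 0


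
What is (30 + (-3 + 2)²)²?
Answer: 961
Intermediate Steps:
(30 + (-3 + 2)²)² = (30 + (-1)²)² = (30 + 1)² = 31² = 961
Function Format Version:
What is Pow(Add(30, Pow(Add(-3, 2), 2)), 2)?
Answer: 961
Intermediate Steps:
Pow(Add(30, Pow(Add(-3, 2), 2)), 2) = Pow(Add(30, Pow(-1, 2)), 2) = Pow(Add(30, 1), 2) = Pow(31, 2) = 961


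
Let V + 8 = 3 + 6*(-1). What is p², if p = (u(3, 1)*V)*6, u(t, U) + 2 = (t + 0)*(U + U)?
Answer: 69696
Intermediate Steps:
u(t, U) = -2 + 2*U*t (u(t, U) = -2 + (t + 0)*(U + U) = -2 + t*(2*U) = -2 + 2*U*t)
V = -11 (V = -8 + (3 + 6*(-1)) = -8 + (3 - 6) = -8 - 3 = -11)
p = -264 (p = ((-2 + 2*1*3)*(-11))*6 = ((-2 + 6)*(-11))*6 = (4*(-11))*6 = -44*6 = -264)
p² = (-264)² = 69696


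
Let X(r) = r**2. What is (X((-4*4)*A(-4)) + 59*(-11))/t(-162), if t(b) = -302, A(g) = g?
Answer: -3447/302 ≈ -11.414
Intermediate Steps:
(X((-4*4)*A(-4)) + 59*(-11))/t(-162) = ((-4*4*(-4))**2 + 59*(-11))/(-302) = ((-16*(-4))**2 - 649)*(-1/302) = (64**2 - 649)*(-1/302) = (4096 - 649)*(-1/302) = 3447*(-1/302) = -3447/302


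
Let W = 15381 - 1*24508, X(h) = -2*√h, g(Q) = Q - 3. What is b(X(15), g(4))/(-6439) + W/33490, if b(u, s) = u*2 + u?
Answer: -9127/33490 + 6*√15/6439 ≈ -0.26892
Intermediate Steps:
g(Q) = -3 + Q
b(u, s) = 3*u (b(u, s) = 2*u + u = 3*u)
W = -9127 (W = 15381 - 24508 = -9127)
b(X(15), g(4))/(-6439) + W/33490 = (3*(-2*√15))/(-6439) - 9127/33490 = -6*√15*(-1/6439) - 9127*1/33490 = 6*√15/6439 - 9127/33490 = -9127/33490 + 6*√15/6439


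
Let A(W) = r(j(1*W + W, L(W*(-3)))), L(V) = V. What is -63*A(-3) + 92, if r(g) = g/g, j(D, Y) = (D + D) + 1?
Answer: 29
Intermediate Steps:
j(D, Y) = 1 + 2*D (j(D, Y) = 2*D + 1 = 1 + 2*D)
r(g) = 1
A(W) = 1
-63*A(-3) + 92 = -63*1 + 92 = -63 + 92 = 29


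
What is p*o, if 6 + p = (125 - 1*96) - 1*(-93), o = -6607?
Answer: -766412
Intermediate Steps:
p = 116 (p = -6 + ((125 - 1*96) - 1*(-93)) = -6 + ((125 - 96) + 93) = -6 + (29 + 93) = -6 + 122 = 116)
p*o = 116*(-6607) = -766412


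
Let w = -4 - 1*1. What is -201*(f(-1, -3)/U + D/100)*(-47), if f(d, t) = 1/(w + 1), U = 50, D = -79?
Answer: -1502073/200 ≈ -7510.4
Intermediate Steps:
w = -5 (w = -4 - 1 = -5)
f(d, t) = -1/4 (f(d, t) = 1/(-5 + 1) = 1/(-4) = -1/4)
-201*(f(-1, -3)/U + D/100)*(-47) = -201*(-1/4/50 - 79/100)*(-47) = -201*(-1/4*1/50 - 79*1/100)*(-47) = -201*(-1/200 - 79/100)*(-47) = -201*(-159/200)*(-47) = (31959/200)*(-47) = -1502073/200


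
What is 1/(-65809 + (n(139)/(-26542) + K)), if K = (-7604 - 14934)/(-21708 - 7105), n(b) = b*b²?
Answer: -764754646/50404521035265 ≈ -1.5172e-5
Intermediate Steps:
n(b) = b³
K = 22538/28813 (K = -22538/(-28813) = -22538*(-1/28813) = 22538/28813 ≈ 0.78222)
1/(-65809 + (n(139)/(-26542) + K)) = 1/(-65809 + (139³/(-26542) + 22538/28813)) = 1/(-65809 + (2685619*(-1/26542) + 22538/28813)) = 1/(-65809 + (-2685619/26542 + 22538/28813)) = 1/(-65809 - 76782536651/764754646) = 1/(-50404521035265/764754646) = -764754646/50404521035265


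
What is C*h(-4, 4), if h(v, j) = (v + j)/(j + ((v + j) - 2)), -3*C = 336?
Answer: 0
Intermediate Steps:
C = -112 (C = -⅓*336 = -112)
h(v, j) = (j + v)/(-2 + v + 2*j) (h(v, j) = (j + v)/(j + ((j + v) - 2)) = (j + v)/(j + (-2 + j + v)) = (j + v)/(-2 + v + 2*j))
C*h(-4, 4) = -112*(4 - 4)/(-2 - 4 + 2*4) = -112*0/(-2 - 4 + 8) = -112*0/2 = -56*0 = -112*0 = 0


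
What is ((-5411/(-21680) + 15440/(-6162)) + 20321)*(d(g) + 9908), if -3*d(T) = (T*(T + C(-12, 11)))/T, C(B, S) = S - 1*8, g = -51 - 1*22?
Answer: 20218393768897787/100194120 ≈ 2.0179e+8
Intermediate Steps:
g = -73 (g = -51 - 22 = -73)
C(B, S) = -8 + S (C(B, S) = S - 8 = -8 + S)
d(T) = -1 - T/3 (d(T) = -T*(T + (-8 + 11))/(3*T) = -T*(T + 3)/(3*T) = -T*(3 + T)/(3*T) = -(3 + T)/3 = -1 - T/3)
((-5411/(-21680) + 15440/(-6162)) + 20321)*(d(g) + 9908) = ((-5411/(-21680) + 15440/(-6162)) + 20321)*((-1 - 1/3*(-73)) + 9908) = ((-5411*(-1/21680) + 15440*(-1/6162)) + 20321)*((-1 + 73/3) + 9908) = ((5411/21680 - 7720/3081) + 20321)*(70/3 + 9908) = (-150698309/66796080 + 20321)*(29794/3) = (1357212443371/66796080)*(29794/3) = 20218393768897787/100194120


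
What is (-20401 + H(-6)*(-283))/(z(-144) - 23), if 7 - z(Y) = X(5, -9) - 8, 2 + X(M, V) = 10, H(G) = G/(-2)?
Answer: 10625/8 ≈ 1328.1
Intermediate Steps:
H(G) = -G/2 (H(G) = G*(-1/2) = -G/2)
X(M, V) = 8 (X(M, V) = -2 + 10 = 8)
z(Y) = 7 (z(Y) = 7 - (8 - 8) = 7 - 1*0 = 7 + 0 = 7)
(-20401 + H(-6)*(-283))/(z(-144) - 23) = (-20401 - 1/2*(-6)*(-283))/(7 - 23) = (-20401 + 3*(-283))/(-16) = (-20401 - 849)*(-1/16) = -21250*(-1/16) = 10625/8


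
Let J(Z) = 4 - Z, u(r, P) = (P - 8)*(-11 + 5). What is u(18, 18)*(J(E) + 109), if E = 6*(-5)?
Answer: -8580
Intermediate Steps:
E = -30
u(r, P) = 48 - 6*P (u(r, P) = (-8 + P)*(-6) = 48 - 6*P)
u(18, 18)*(J(E) + 109) = (48 - 6*18)*((4 - 1*(-30)) + 109) = (48 - 108)*((4 + 30) + 109) = -60*(34 + 109) = -60*143 = -8580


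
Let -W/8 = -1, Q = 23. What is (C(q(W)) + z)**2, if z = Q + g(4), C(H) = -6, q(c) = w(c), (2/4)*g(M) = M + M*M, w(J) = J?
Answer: 3249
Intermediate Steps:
W = 8 (W = -8*(-1) = 8)
g(M) = 2*M + 2*M**2 (g(M) = 2*(M + M*M) = 2*(M + M**2) = 2*M + 2*M**2)
q(c) = c
z = 63 (z = 23 + 2*4*(1 + 4) = 23 + 2*4*5 = 23 + 40 = 63)
(C(q(W)) + z)**2 = (-6 + 63)**2 = 57**2 = 3249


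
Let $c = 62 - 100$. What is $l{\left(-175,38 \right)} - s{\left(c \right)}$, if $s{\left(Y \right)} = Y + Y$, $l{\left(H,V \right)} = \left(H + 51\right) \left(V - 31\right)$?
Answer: $-792$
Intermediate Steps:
$c = -38$ ($c = 62 - 100 = -38$)
$l{\left(H,V \right)} = \left(-31 + V\right) \left(51 + H\right)$ ($l{\left(H,V \right)} = \left(51 + H\right) \left(-31 + V\right) = \left(-31 + V\right) \left(51 + H\right)$)
$s{\left(Y \right)} = 2 Y$
$l{\left(-175,38 \right)} - s{\left(c \right)} = \left(-1581 - -5425 + 51 \cdot 38 - 6650\right) - 2 \left(-38\right) = \left(-1581 + 5425 + 1938 - 6650\right) - -76 = -868 + 76 = -792$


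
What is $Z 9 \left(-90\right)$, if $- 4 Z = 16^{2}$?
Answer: $51840$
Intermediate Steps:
$Z = -64$ ($Z = - \frac{16^{2}}{4} = \left(- \frac{1}{4}\right) 256 = -64$)
$Z 9 \left(-90\right) = - 64 \cdot 9 \left(-90\right) = \left(-64\right) \left(-810\right) = 51840$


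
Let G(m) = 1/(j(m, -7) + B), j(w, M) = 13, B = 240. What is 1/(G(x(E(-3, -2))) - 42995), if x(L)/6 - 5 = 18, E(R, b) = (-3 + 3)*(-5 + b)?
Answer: -253/10877734 ≈ -2.3259e-5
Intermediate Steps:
E(R, b) = 0 (E(R, b) = 0*(-5 + b) = 0)
x(L) = 138 (x(L) = 30 + 6*18 = 30 + 108 = 138)
G(m) = 1/253 (G(m) = 1/(13 + 240) = 1/253)
1/(G(x(E(-3, -2))) - 42995) = 1/(1/253 - 42995) = 1/(-10877734/253) = -253/10877734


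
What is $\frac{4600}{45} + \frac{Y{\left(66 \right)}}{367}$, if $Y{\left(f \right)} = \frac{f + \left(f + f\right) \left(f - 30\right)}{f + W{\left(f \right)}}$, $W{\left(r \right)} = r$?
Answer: $\frac{675937}{6606} \approx 102.32$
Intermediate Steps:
$Y{\left(f \right)} = \frac{f + 2 f \left(-30 + f\right)}{2 f}$ ($Y{\left(f \right)} = \frac{f + \left(f + f\right) \left(f - 30\right)}{f + f} = \frac{f + 2 f \left(-30 + f\right)}{2 f}$)
$\frac{4600}{45} + \frac{Y{\left(66 \right)}}{367} = \frac{4600}{45} + \frac{- \frac{59}{2} + 66}{367} = 4600 \cdot \frac{1}{45} + \frac{73}{2} \cdot \frac{1}{367} = \frac{920}{9} + \frac{73}{734} = \frac{675937}{6606}$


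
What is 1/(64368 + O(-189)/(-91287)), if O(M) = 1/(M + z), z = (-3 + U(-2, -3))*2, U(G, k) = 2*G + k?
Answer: 19078983/1228075977745 ≈ 1.5536e-5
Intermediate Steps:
U(G, k) = k + 2*G
z = -20 (z = (-3 + (-3 + 2*(-2)))*2 = (-3 + (-3 - 4))*2 = (-3 - 7)*2 = -10*2 = -20)
O(M) = 1/(-20 + M) (O(M) = 1/(M - 20) = 1/(-20 + M))
1/(64368 + O(-189)/(-91287)) = 1/(64368 + 1/(-20 - 189*(-91287))) = 1/(64368 - 1/91287/(-209)) = 1/(64368 - 1/209*(-1/91287)) = 1/(64368 + 1/19078983) = 1/(1228075977745/19078983) = 19078983/1228075977745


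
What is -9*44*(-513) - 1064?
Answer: 202084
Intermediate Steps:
-9*44*(-513) - 1064 = -396*(-513) - 1064 = 203148 - 1064 = 202084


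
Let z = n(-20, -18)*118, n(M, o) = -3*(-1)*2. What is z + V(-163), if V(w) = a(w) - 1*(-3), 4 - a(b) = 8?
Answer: 707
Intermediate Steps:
a(b) = -4 (a(b) = 4 - 1*8 = 4 - 8 = -4)
n(M, o) = 6 (n(M, o) = 3*2 = 6)
V(w) = -1 (V(w) = -4 - 1*(-3) = -4 + 3 = -1)
z = 708 (z = 6*118 = 708)
z + V(-163) = 708 - 1 = 707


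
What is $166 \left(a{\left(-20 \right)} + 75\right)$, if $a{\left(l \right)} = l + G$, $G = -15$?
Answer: $6640$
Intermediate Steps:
$a{\left(l \right)} = -15 + l$ ($a{\left(l \right)} = l - 15 = -15 + l$)
$166 \left(a{\left(-20 \right)} + 75\right) = 166 \left(\left(-15 - 20\right) + 75\right) = 166 \left(-35 + 75\right) = 166 \cdot 40 = 6640$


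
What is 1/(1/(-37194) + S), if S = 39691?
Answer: 37194/1476267053 ≈ 2.5195e-5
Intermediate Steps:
1/(1/(-37194) + S) = 1/(1/(-37194) + 39691) = 1/(-1/37194 + 39691) = 1/(1476267053/37194) = 37194/1476267053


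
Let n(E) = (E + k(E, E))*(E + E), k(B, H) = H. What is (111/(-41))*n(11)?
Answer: -53724/41 ≈ -1310.3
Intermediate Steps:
n(E) = 4*E² (n(E) = (E + E)*(E + E) = (2*E)*(2*E) = 4*E²)
(111/(-41))*n(11) = (111/(-41))*(4*11²) = (111*(-1/41))*(4*121) = -111/41*484 = -53724/41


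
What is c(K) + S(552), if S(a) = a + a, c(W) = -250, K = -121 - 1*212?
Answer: 854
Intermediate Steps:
K = -333 (K = -121 - 212 = -333)
S(a) = 2*a
c(K) + S(552) = -250 + 2*552 = -250 + 1104 = 854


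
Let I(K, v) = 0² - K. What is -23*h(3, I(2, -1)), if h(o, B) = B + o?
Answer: -23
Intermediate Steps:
I(K, v) = -K (I(K, v) = 0 - K = -K)
-23*h(3, I(2, -1)) = -23*(-1*2 + 3) = -23*(-2 + 3) = -23*1 = -23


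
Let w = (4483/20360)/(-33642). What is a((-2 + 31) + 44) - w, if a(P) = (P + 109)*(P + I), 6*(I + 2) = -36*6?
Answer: 4363138638883/684951120 ≈ 6370.0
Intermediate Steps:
I = -38 (I = -2 + (-36*6)/6 = -2 + (⅙)*(-216) = -2 - 36 = -38)
a(P) = (-38 + P)*(109 + P) (a(P) = (P + 109)*(P - 38) = (109 + P)*(-38 + P) = (-38 + P)*(109 + P))
w = -4483/684951120 (w = (4483*(1/20360))*(-1/33642) = (4483/20360)*(-1/33642) = -4483/684951120 ≈ -6.5450e-6)
a((-2 + 31) + 44) - w = (-4142 + ((-2 + 31) + 44)² + 71*((-2 + 31) + 44)) - 1*(-4483/684951120) = (-4142 + (29 + 44)² + 71*(29 + 44)) + 4483/684951120 = (-4142 + 73² + 71*73) + 4483/684951120 = (-4142 + 5329 + 5183) + 4483/684951120 = 6370 + 4483/684951120 = 4363138638883/684951120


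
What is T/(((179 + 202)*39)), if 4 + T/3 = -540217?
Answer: -540221/4953 ≈ -109.07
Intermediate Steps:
T = -1620663 (T = -12 + 3*(-540217) = -12 - 1620651 = -1620663)
T/(((179 + 202)*39)) = -1620663*1/(39*(179 + 202)) = -1620663/(381*39) = -1620663/14859 = -1620663*1/14859 = -540221/4953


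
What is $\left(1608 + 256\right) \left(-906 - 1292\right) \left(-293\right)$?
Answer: $1200442096$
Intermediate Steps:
$\left(1608 + 256\right) \left(-906 - 1292\right) \left(-293\right) = 1864 \left(-2198\right) \left(-293\right) = \left(-4097072\right) \left(-293\right) = 1200442096$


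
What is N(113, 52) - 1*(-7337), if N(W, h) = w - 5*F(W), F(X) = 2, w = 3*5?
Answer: 7342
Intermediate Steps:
w = 15
N(W, h) = 5 (N(W, h) = 15 - 5*2 = 15 - 10 = 5)
N(113, 52) - 1*(-7337) = 5 - 1*(-7337) = 5 + 7337 = 7342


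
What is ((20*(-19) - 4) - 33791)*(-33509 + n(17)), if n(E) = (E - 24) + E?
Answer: 1144828325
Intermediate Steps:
n(E) = -24 + 2*E (n(E) = (-24 + E) + E = -24 + 2*E)
((20*(-19) - 4) - 33791)*(-33509 + n(17)) = ((20*(-19) - 4) - 33791)*(-33509 + (-24 + 2*17)) = ((-380 - 4) - 33791)*(-33509 + (-24 + 34)) = (-384 - 33791)*(-33509 + 10) = -34175*(-33499) = 1144828325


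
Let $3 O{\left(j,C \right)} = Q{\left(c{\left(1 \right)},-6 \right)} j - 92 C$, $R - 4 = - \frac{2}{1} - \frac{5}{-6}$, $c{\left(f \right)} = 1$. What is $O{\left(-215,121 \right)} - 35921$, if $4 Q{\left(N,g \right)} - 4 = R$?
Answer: $- \frac{2862295}{72} \approx -39754.0$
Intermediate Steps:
$R = \frac{17}{6}$ ($R = 4 - \left(2 - \frac{5}{6}\right) = 4 - \frac{7}{6} = \frac{17}{6} \approx 2.8333$)
$Q{\left(N,g \right)} = \frac{41}{24}$ ($Q{\left(N,g \right)} = 1 + \frac{1}{4} \cdot \frac{17}{6} = 1 + \frac{17}{24} = \frac{41}{24}$)
$O{\left(j,C \right)} = - \frac{92 C}{3} + \frac{41 j}{72}$ ($O{\left(j,C \right)} = \frac{\frac{41 j}{24} - 92 C}{3} = \frac{- 92 C + \frac{41 j}{24}}{3} = - \frac{92 C}{3} + \frac{41 j}{72}$)
$O{\left(-215,121 \right)} - 35921 = \left(\left(- \frac{92}{3}\right) 121 + \frac{41}{72} \left(-215\right)\right) - 35921 = \left(- \frac{11132}{3} - \frac{8815}{72}\right) - 35921 = - \frac{275983}{72} - 35921 = - \frac{2862295}{72}$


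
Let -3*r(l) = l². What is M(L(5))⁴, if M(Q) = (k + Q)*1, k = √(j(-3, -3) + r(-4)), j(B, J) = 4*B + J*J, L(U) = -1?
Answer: 184/9 + 440*I*√3/9 ≈ 20.444 + 84.678*I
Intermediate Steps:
j(B, J) = J² + 4*B (j(B, J) = 4*B + J² = J² + 4*B)
r(l) = -l²/3
k = 5*I*√3/3 (k = √(((-3)² + 4*(-3)) - ⅓*(-4)²) = √((9 - 12) - ⅓*16) = √(-3 - 16/3) = √(-25/3) = 5*I*√3/3 ≈ 2.8868*I)
M(Q) = Q + 5*I*√3/3 (M(Q) = (5*I*√3/3 + Q)*1 = (Q + 5*I*√3/3)*1 = Q + 5*I*√3/3)
M(L(5))⁴ = (-1 + 5*I*√3/3)⁴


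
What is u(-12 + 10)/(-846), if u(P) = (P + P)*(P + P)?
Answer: -8/423 ≈ -0.018913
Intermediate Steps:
u(P) = 4*P**2 (u(P) = (2*P)*(2*P) = 4*P**2)
u(-12 + 10)/(-846) = (4*(-12 + 10)**2)/(-846) = (4*(-2)**2)*(-1/846) = (4*4)*(-1/846) = 16*(-1/846) = -8/423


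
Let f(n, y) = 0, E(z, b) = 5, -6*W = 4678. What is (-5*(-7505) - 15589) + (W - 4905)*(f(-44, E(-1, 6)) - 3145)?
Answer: 53700638/3 ≈ 1.7900e+7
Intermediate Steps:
W = -2339/3 (W = -1/6*4678 = -2339/3 ≈ -779.67)
(-5*(-7505) - 15589) + (W - 4905)*(f(-44, E(-1, 6)) - 3145) = (-5*(-7505) - 15589) + (-2339/3 - 4905)*(0 - 3145) = (37525 - 15589) - 17054/3*(-3145) = 21936 + 53634830/3 = 53700638/3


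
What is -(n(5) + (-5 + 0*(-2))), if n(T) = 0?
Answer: 5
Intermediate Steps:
-(n(5) + (-5 + 0*(-2))) = -(0 + (-5 + 0*(-2))) = -(0 + (-5 + 0)) = -(0 - 5) = -1*(-5) = 5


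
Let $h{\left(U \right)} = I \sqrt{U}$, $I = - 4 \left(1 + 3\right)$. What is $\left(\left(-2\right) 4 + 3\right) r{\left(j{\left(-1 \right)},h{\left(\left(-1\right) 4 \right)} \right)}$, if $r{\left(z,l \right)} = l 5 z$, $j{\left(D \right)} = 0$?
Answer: $0$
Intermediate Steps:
$I = -16$ ($I = \left(-4\right) 4 = -16$)
$h{\left(U \right)} = - 16 \sqrt{U}$
$r{\left(z,l \right)} = 5 l z$
$\left(\left(-2\right) 4 + 3\right) r{\left(j{\left(-1 \right)},h{\left(\left(-1\right) 4 \right)} \right)} = \left(\left(-2\right) 4 + 3\right) 5 \left(- 16 \sqrt{\left(-1\right) 4}\right) 0 = \left(-8 + 3\right) 5 \left(- 16 \sqrt{-4}\right) 0 = - 5 \cdot 5 \left(- 16 \cdot 2 i\right) 0 = - 5 \cdot 5 \left(- 32 i\right) 0 = \left(-5\right) 0 = 0$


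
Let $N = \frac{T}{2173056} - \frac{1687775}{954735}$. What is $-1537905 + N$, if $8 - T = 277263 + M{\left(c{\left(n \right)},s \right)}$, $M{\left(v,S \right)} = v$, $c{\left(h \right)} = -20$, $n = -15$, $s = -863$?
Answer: $- \frac{212712272421514195}{138312841344} \approx -1.5379 \cdot 10^{6}$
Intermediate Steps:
$T = -277235$ ($T = 8 - \left(277263 - 20\right) = 8 - 277243 = -277235$)
$N = - \frac{262154369875}{138312841344}$ ($N = - \frac{277235}{2173056} - \frac{1687775}{954735} = \left(-277235\right) \frac{1}{2173056} - \frac{337555}{190947} = - \frac{277235}{2173056} - \frac{337555}{190947} = - \frac{262154369875}{138312841344} \approx -1.8954$)
$-1537905 + N = -1537905 - \frac{262154369875}{138312841344} = - \frac{212712272421514195}{138312841344}$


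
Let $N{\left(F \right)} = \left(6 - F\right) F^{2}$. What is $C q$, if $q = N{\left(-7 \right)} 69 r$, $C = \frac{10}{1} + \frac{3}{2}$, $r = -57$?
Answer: $- \frac{57622383}{2} \approx -2.8811 \cdot 10^{7}$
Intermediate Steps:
$N{\left(F \right)} = F^{2} \left(6 - F\right)$
$C = \frac{23}{2}$ ($C = 10 \cdot 1 + 3 \cdot \frac{1}{2} = 10 + \frac{3}{2} = \frac{23}{2} \approx 11.5$)
$q = -2505321$ ($q = \left(-7\right)^{2} \left(6 - -7\right) 69 \left(-57\right) = 49 \left(6 + 7\right) 69 \left(-57\right) = 49 \cdot 13 \cdot 69 \left(-57\right) = 637 \cdot 69 \left(-57\right) = 43953 \left(-57\right) = -2505321$)
$C q = \frac{23}{2} \left(-2505321\right) = - \frac{57622383}{2}$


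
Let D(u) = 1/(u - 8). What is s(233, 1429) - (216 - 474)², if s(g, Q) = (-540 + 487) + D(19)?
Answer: -732786/11 ≈ -66617.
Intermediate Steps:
D(u) = 1/(-8 + u)
s(g, Q) = -582/11 (s(g, Q) = (-540 + 487) + 1/(-8 + 19) = -53 + 1/11 = -582/11)
s(233, 1429) - (216 - 474)² = -582/11 - (216 - 474)² = -582/11 - 1*(-258)² = -582/11 - 1*66564 = -582/11 - 66564 = -732786/11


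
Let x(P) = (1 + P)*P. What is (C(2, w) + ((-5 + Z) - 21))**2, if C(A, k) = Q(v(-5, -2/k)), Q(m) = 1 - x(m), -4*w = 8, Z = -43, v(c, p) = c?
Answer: 7744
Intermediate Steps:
x(P) = P*(1 + P)
w = -2 (w = -1/4*8 = -2)
Q(m) = 1 - m*(1 + m)
C(A, k) = -19 (C(A, k) = 1 - 1*(-5)*(1 - 5) = 1 - 1*(-5)*(-4) = 1 - 20 = -19)
(C(2, w) + ((-5 + Z) - 21))**2 = (-19 + ((-5 - 43) - 21))**2 = (-19 + (-48 - 21))**2 = (-19 - 69)**2 = (-88)**2 = 7744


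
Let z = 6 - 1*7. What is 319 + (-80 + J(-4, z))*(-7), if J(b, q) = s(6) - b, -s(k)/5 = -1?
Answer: 816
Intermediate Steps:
s(k) = 5 (s(k) = -5*(-1) = 5)
z = -1 (z = 6 - 7 = -1)
J(b, q) = 5 - b
319 + (-80 + J(-4, z))*(-7) = 319 + (-80 + (5 - 1*(-4)))*(-7) = 319 + (-80 + (5 + 4))*(-7) = 319 + (-80 + 9)*(-7) = 319 - 71*(-7) = 319 + 497 = 816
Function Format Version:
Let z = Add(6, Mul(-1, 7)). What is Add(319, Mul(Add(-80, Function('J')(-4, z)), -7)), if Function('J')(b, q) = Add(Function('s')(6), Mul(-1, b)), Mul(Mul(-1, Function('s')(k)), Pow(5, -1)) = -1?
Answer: 816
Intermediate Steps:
Function('s')(k) = 5 (Function('s')(k) = Mul(-5, -1) = 5)
z = -1 (z = Add(6, -7) = -1)
Function('J')(b, q) = Add(5, Mul(-1, b))
Add(319, Mul(Add(-80, Function('J')(-4, z)), -7)) = Add(319, Mul(Add(-80, Add(5, Mul(-1, -4))), -7)) = Add(319, Mul(Add(-80, Add(5, 4)), -7)) = Add(319, Mul(Add(-80, 9), -7)) = Add(319, Mul(-71, -7)) = Add(319, 497) = 816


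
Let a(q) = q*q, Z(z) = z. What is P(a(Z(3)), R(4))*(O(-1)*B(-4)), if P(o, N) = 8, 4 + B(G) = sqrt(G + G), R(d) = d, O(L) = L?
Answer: 32 - 16*I*sqrt(2) ≈ 32.0 - 22.627*I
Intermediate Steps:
B(G) = -4 + sqrt(2)*sqrt(G) (B(G) = -4 + sqrt(G + G) = -4 + sqrt(2*G) = -4 + sqrt(2)*sqrt(G))
a(q) = q**2
P(a(Z(3)), R(4))*(O(-1)*B(-4)) = 8*(-(-4 + sqrt(2)*sqrt(-4))) = 8*(-(-4 + sqrt(2)*(2*I))) = 8*(-(-4 + 2*I*sqrt(2))) = 8*(4 - 2*I*sqrt(2)) = 32 - 16*I*sqrt(2)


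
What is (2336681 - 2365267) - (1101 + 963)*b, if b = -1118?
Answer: 2278966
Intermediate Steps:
(2336681 - 2365267) - (1101 + 963)*b = (2336681 - 2365267) - (1101 + 963)*(-1118) = -28586 - 2064*(-1118) = -28586 - 1*(-2307552) = -28586 + 2307552 = 2278966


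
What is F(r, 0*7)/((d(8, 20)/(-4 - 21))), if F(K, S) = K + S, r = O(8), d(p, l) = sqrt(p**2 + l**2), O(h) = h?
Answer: -50*sqrt(29)/29 ≈ -9.2848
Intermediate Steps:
d(p, l) = sqrt(l**2 + p**2)
r = 8
F(r, 0*7)/((d(8, 20)/(-4 - 21))) = (8 + 0*7)/((sqrt(20**2 + 8**2)/(-4 - 21))) = (8 + 0)/((sqrt(400 + 64)/(-25))) = 8/((sqrt(464)*(-1/25))) = 8/(((4*sqrt(29))*(-1/25))) = 8/((-4*sqrt(29)/25)) = 8*(-25*sqrt(29)/116) = -50*sqrt(29)/29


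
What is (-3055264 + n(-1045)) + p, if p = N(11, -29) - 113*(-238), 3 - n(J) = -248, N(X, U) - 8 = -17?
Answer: -3028128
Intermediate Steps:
N(X, U) = -9 (N(X, U) = 8 - 17 = -9)
n(J) = 251 (n(J) = 3 - 1*(-248) = 3 + 248 = 251)
p = 26885 (p = -9 - 113*(-238) = -9 + 26894 = 26885)
(-3055264 + n(-1045)) + p = (-3055264 + 251) + 26885 = -3055013 + 26885 = -3028128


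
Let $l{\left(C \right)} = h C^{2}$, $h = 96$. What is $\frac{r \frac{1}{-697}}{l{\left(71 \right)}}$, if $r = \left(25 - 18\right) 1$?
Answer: $- \frac{7}{337303392} \approx -2.0753 \cdot 10^{-8}$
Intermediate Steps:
$r = 7$ ($r = 7 \cdot 1 = 7$)
$l{\left(C \right)} = 96 C^{2}$
$\frac{r \frac{1}{-697}}{l{\left(71 \right)}} = \frac{7 \frac{1}{-697}}{96 \cdot 71^{2}} = \frac{7 \left(- \frac{1}{697}\right)}{96 \cdot 5041} = - \frac{7}{697 \cdot 483936} = \left(- \frac{7}{697}\right) \frac{1}{483936} = - \frac{7}{337303392}$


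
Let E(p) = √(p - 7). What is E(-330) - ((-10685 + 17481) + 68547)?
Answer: -75343 + I*√337 ≈ -75343.0 + 18.358*I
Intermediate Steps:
E(p) = √(-7 + p)
E(-330) - ((-10685 + 17481) + 68547) = √(-7 - 330) - ((-10685 + 17481) + 68547) = √(-337) - (6796 + 68547) = I*√337 - 1*75343 = I*√337 - 75343 = -75343 + I*√337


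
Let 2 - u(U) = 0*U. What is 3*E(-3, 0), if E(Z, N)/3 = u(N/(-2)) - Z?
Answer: 45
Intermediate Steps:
u(U) = 2 (u(U) = 2 - 0*U = 2 - 1*0 = 2 + 0 = 2)
E(Z, N) = 6 - 3*Z (E(Z, N) = 3*(2 - Z) = 6 - 3*Z)
3*E(-3, 0) = 3*(6 - 3*(-3)) = 3*(6 + 9) = 3*15 = 45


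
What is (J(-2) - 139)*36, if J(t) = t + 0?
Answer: -5076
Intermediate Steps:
J(t) = t
(J(-2) - 139)*36 = (-2 - 139)*36 = -141*36 = -5076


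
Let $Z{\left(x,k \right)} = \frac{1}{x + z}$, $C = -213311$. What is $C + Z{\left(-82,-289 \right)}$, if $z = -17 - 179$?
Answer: $- \frac{59300459}{278} \approx -2.1331 \cdot 10^{5}$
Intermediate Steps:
$z = -196$ ($z = -17 - 179 = -196$)
$Z{\left(x,k \right)} = \frac{1}{-196 + x}$ ($Z{\left(x,k \right)} = \frac{1}{x - 196} = \frac{1}{-196 + x}$)
$C + Z{\left(-82,-289 \right)} = -213311 + \frac{1}{-196 - 82} = -213311 + \frac{1}{-278} = -213311 - \frac{1}{278} = - \frac{59300459}{278}$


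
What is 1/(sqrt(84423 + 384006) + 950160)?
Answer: 316720/300934519057 - sqrt(468429)/902803557171 ≈ 1.0517e-6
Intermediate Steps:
1/(sqrt(84423 + 384006) + 950160) = 1/(sqrt(468429) + 950160) = 1/(950160 + sqrt(468429))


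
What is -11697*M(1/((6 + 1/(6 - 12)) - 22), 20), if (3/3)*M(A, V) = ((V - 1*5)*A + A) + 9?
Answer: -9088569/97 ≈ -93697.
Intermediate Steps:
M(A, V) = 9 + A + A*(-5 + V) (M(A, V) = ((V - 1*5)*A + A) + 9 = ((V - 5)*A + A) + 9 = ((-5 + V)*A + A) + 9 = (A*(-5 + V) + A) + 9 = (A + A*(-5 + V)) + 9 = 9 + A + A*(-5 + V))
-11697*M(1/((6 + 1/(6 - 12)) - 22), 20) = -11697*(9 - 4/((6 + 1/(6 - 12)) - 22) + 20/((6 + 1/(6 - 12)) - 22)) = -11697*(9 - 4/((6 + 1/(-6)) - 22) + 20/((6 + 1/(-6)) - 22)) = -11697*(9 - 4/((6 - ⅙) - 22) + 20/((6 - ⅙) - 22)) = -11697*(9 - 4/(35/6 - 22) + 20/(35/6 - 22)) = -11697*(9 - 4/(-97/6) + 20/(-97/6)) = -11697*(9 - 4*(-6/97) - 6/97*20) = -11697*(9 + 24/97 - 120/97) = -11697*777/97 = -9088569/97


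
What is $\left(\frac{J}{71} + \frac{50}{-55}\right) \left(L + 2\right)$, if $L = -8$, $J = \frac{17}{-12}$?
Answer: $\frac{8707}{1562} \approx 5.5743$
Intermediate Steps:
$J = - \frac{17}{12}$ ($J = 17 \left(- \frac{1}{12}\right) = - \frac{17}{12} \approx -1.4167$)
$\left(\frac{J}{71} + \frac{50}{-55}\right) \left(L + 2\right) = \left(- \frac{17}{12 \cdot 71} + \frac{50}{-55}\right) \left(-8 + 2\right) = \left(\left(- \frac{17}{12}\right) \frac{1}{71} + 50 \left(- \frac{1}{55}\right)\right) \left(-6\right) = \left(- \frac{17}{852} - \frac{10}{11}\right) \left(-6\right) = \left(- \frac{8707}{9372}\right) \left(-6\right) = \frac{8707}{1562}$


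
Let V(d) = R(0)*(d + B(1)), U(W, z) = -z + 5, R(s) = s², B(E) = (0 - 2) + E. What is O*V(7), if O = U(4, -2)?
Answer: 0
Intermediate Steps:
B(E) = -2 + E
U(W, z) = 5 - z
V(d) = 0 (V(d) = 0²*(d + (-2 + 1)) = 0*(d - 1) = 0*(-1 + d) = 0)
O = 7 (O = 5 - 1*(-2) = 5 + 2 = 7)
O*V(7) = 7*0 = 0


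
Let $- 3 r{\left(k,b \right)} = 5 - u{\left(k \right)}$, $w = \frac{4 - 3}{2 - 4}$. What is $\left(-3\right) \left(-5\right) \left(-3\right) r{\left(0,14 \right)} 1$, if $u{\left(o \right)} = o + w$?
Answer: $\frac{165}{2} \approx 82.5$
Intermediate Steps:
$w = - \frac{1}{2}$ ($w = 1 \frac{1}{-2} = 1 \left(- \frac{1}{2}\right) = - \frac{1}{2} \approx -0.5$)
$u{\left(o \right)} = - \frac{1}{2} + o$ ($u{\left(o \right)} = o - \frac{1}{2} = - \frac{1}{2} + o$)
$r{\left(k,b \right)} = - \frac{11}{6} + \frac{k}{3}$ ($r{\left(k,b \right)} = - \frac{5 - \left(- \frac{1}{2} + k\right)}{3} = - \frac{\frac{11}{2} - k}{3} = - \frac{11}{6} + \frac{k}{3}$)
$\left(-3\right) \left(-5\right) \left(-3\right) r{\left(0,14 \right)} 1 = \left(-3\right) \left(-5\right) \left(-3\right) \left(- \frac{11}{6} + \frac{1}{3} \cdot 0\right) 1 = 15 \left(-3\right) \left(- \frac{11}{6} + 0\right) 1 = - 45 \left(\left(- \frac{11}{6}\right) 1\right) = \left(-45\right) \left(- \frac{11}{6}\right) = \frac{165}{2}$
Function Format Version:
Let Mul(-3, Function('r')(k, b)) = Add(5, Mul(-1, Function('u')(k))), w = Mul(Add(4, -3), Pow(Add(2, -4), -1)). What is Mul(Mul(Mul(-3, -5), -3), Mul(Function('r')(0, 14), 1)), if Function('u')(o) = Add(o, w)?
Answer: Rational(165, 2) ≈ 82.500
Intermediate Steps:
w = Rational(-1, 2) (w = Mul(1, Pow(-2, -1)) = Mul(1, Rational(-1, 2)) = Rational(-1, 2) ≈ -0.50000)
Function('u')(o) = Add(Rational(-1, 2), o) (Function('u')(o) = Add(o, Rational(-1, 2)) = Add(Rational(-1, 2), o))
Function('r')(k, b) = Add(Rational(-11, 6), Mul(Rational(1, 3), k)) (Function('r')(k, b) = Mul(Rational(-1, 3), Add(5, Mul(-1, Add(Rational(-1, 2), k)))) = Mul(Rational(-1, 3), Add(5, Add(Rational(1, 2), Mul(-1, k)))) = Mul(Rational(-1, 3), Add(Rational(11, 2), Mul(-1, k))) = Add(Rational(-11, 6), Mul(Rational(1, 3), k)))
Mul(Mul(Mul(-3, -5), -3), Mul(Function('r')(0, 14), 1)) = Mul(Mul(Mul(-3, -5), -3), Mul(Add(Rational(-11, 6), Mul(Rational(1, 3), 0)), 1)) = Mul(Mul(15, -3), Mul(Add(Rational(-11, 6), 0), 1)) = Mul(-45, Mul(Rational(-11, 6), 1)) = Mul(-45, Rational(-11, 6)) = Rational(165, 2)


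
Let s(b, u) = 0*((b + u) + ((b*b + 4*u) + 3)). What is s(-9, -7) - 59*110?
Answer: -6490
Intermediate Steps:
s(b, u) = 0 (s(b, u) = 0*((b + u) + ((b² + 4*u) + 3)) = 0*((b + u) + (3 + b² + 4*u)) = 0*(3 + b + b² + 5*u) = 0)
s(-9, -7) - 59*110 = 0 - 59*110 = 0 - 6490 = -6490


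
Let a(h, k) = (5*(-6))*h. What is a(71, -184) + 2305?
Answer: 175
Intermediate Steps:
a(h, k) = -30*h
a(71, -184) + 2305 = -30*71 + 2305 = -2130 + 2305 = 175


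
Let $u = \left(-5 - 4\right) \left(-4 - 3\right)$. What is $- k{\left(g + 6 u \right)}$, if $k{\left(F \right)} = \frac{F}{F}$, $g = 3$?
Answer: $-1$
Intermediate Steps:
$u = 63$ ($u = \left(-9\right) \left(-7\right) = 63$)
$k{\left(F \right)} = 1$
$- k{\left(g + 6 u \right)} = \left(-1\right) 1 = -1$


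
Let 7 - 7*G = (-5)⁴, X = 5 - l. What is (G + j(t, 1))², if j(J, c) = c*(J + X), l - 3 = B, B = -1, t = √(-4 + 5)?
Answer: 348100/49 ≈ 7104.1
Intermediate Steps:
t = 1 (t = √1 = 1)
l = 2 (l = 3 - 1 = 2)
X = 3 (X = 5 - 1*2 = 5 - 2 = 3)
G = -618/7 (G = 1 - ⅐*(-5)⁴ = 1 - ⅐*625 = 1 - 625/7 = -618/7 ≈ -88.286)
j(J, c) = c*(3 + J) (j(J, c) = c*(J + 3) = c*(3 + J))
(G + j(t, 1))² = (-618/7 + 1*(3 + 1))² = (-618/7 + 1*4)² = (-618/7 + 4)² = (-590/7)² = 348100/49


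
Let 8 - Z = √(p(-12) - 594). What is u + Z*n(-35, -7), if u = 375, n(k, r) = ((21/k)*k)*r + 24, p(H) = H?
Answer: -609 + 123*I*√606 ≈ -609.0 + 3027.9*I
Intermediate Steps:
n(k, r) = 24 + 21*r (n(k, r) = 21*r + 24 = 24 + 21*r)
Z = 8 - I*√606 (Z = 8 - √(-12 - 594) = 8 - √(-606) = 8 - I*√606 ≈ 8.0 - 24.617*I)
u + Z*n(-35, -7) = 375 + (8 - I*√606)*(24 + 21*(-7)) = 375 + (8 - I*√606)*(24 - 147) = 375 + (8 - I*√606)*(-123) = 375 + (-984 + 123*I*√606) = -609 + 123*I*√606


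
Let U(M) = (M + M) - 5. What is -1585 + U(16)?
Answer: -1558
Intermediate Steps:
U(M) = -5 + 2*M (U(M) = 2*M - 5 = -5 + 2*M)
-1585 + U(16) = -1585 + (-5 + 2*16) = -1585 + (-5 + 32) = -1585 + 27 = -1558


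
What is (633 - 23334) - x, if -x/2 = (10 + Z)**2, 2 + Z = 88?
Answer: -4269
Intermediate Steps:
Z = 86 (Z = -2 + 88 = 86)
x = -18432 (x = -2*(10 + 86)**2 = -2*96**2 = -2*9216 = -18432)
(633 - 23334) - x = (633 - 23334) - 1*(-18432) = -22701 + 18432 = -4269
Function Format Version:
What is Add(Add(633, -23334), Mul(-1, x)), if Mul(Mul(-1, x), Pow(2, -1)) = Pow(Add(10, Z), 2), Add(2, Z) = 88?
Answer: -4269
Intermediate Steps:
Z = 86 (Z = Add(-2, 88) = 86)
x = -18432 (x = Mul(-2, Pow(Add(10, 86), 2)) = Mul(-2, Pow(96, 2)) = Mul(-2, 9216) = -18432)
Add(Add(633, -23334), Mul(-1, x)) = Add(Add(633, -23334), Mul(-1, -18432)) = Add(-22701, 18432) = -4269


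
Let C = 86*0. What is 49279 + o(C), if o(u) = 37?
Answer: 49316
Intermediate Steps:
C = 0
49279 + o(C) = 49279 + 37 = 49316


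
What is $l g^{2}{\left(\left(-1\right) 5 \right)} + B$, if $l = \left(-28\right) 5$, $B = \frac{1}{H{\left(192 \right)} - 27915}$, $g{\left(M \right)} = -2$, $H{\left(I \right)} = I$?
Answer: $- \frac{15524881}{27723} \approx -560.0$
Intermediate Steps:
$B = - \frac{1}{27723}$ ($B = \frac{1}{192 - 27915} = \frac{1}{-27723} = - \frac{1}{27723} \approx -3.6071 \cdot 10^{-5}$)
$l = -140$
$l g^{2}{\left(\left(-1\right) 5 \right)} + B = - 140 \left(-2\right)^{2} - \frac{1}{27723} = \left(-140\right) 4 - \frac{1}{27723} = -560 - \frac{1}{27723} = - \frac{15524881}{27723}$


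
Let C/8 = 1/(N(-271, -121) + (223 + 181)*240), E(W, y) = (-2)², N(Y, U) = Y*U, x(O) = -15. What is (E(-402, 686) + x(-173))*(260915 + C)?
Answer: -372393803903/129751 ≈ -2.8701e+6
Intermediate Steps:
N(Y, U) = U*Y
E(W, y) = 4
C = 8/129751 (C = 8/(-121*(-271) + (223 + 181)*240) = 8/(32791 + 404*240) = 8/(32791 + 96960) = 8/129751 ≈ 6.1657e-5)
(E(-402, 686) + x(-173))*(260915 + C) = (4 - 15)*(260915 + 8/129751) = -11*33853982173/129751 = -372393803903/129751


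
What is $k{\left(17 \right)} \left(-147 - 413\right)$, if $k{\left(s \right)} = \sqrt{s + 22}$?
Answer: $- 560 \sqrt{39} \approx -3497.2$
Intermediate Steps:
$k{\left(s \right)} = \sqrt{22 + s}$
$k{\left(17 \right)} \left(-147 - 413\right) = \sqrt{22 + 17} \left(-147 - 413\right) = \sqrt{39} \left(-560\right) = - 560 \sqrt{39}$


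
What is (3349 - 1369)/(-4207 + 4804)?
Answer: 660/199 ≈ 3.3166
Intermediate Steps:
(3349 - 1369)/(-4207 + 4804) = 1980/597 = 1980*(1/597) = 660/199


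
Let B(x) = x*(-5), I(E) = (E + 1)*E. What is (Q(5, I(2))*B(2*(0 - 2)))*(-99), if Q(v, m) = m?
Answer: -11880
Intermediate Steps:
I(E) = E*(1 + E) (I(E) = (1 + E)*E = E*(1 + E))
B(x) = -5*x
(Q(5, I(2))*B(2*(0 - 2)))*(-99) = ((2*(1 + 2))*(-10*(0 - 2)))*(-99) = ((2*3)*(-10*(-2)))*(-99) = (6*(-5*(-4)))*(-99) = (6*20)*(-99) = 120*(-99) = -11880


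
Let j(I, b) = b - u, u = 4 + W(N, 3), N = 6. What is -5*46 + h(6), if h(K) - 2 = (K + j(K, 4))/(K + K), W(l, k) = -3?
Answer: -909/4 ≈ -227.25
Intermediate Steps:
u = 1 (u = 4 - 3 = 1)
j(I, b) = -1 + b (j(I, b) = b - 1*1 = b - 1 = -1 + b)
h(K) = 2 + (3 + K)/(2*K) (h(K) = 2 + (K + (-1 + 4))/(K + K) = 2 + (K + 3)/((2*K)) = 2 + (3 + K)*(1/(2*K)) = 2 + (3 + K)/(2*K))
-5*46 + h(6) = -5*46 + (½)*(3 + 5*6)/6 = -230 + (½)*(⅙)*(3 + 30) = -230 + (½)*(⅙)*33 = -230 + 11/4 = -909/4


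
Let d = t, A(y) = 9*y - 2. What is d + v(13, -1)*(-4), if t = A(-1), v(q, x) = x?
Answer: -7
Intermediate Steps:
A(y) = -2 + 9*y
t = -11 (t = -2 + 9*(-1) = -2 - 9 = -11)
d = -11
d + v(13, -1)*(-4) = -11 - 1*(-4) = -11 + 4 = -7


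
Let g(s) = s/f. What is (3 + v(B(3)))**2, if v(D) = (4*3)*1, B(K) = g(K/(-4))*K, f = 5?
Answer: 225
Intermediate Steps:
g(s) = s/5
B(K) = -K**2/20 (B(K) = ((K/(-4))/5)*K = ((K*(-1/4))/5)*K = ((-K/4)/5)*K = (-K/20)*K = -K**2/20)
v(D) = 12 (v(D) = 12*1 = 12)
(3 + v(B(3)))**2 = (3 + 12)**2 = 15**2 = 225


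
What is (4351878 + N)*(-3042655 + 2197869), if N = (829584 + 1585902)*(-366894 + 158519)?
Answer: 425199838125058392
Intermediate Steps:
N = -503326895250 (N = 2415486*(-208375) = -503326895250)
(4351878 + N)*(-3042655 + 2197869) = (4351878 - 503326895250)*(-3042655 + 2197869) = -503322543372*(-844786) = 425199838125058392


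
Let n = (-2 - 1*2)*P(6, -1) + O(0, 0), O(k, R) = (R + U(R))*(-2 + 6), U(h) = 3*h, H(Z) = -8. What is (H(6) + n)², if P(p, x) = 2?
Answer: 256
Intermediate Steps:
O(k, R) = 16*R (O(k, R) = (R + 3*R)*(-2 + 6) = (4*R)*4 = 16*R)
n = -8 (n = (-2 - 1*2)*2 + 16*0 = (-2 - 2)*2 + 0 = -4*2 + 0 = -8 + 0 = -8)
(H(6) + n)² = (-8 - 8)² = (-16)² = 256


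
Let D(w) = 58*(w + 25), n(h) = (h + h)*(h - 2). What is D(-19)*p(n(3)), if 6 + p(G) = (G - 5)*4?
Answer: -696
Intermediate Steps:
n(h) = 2*h*(-2 + h) (n(h) = (2*h)*(-2 + h) = 2*h*(-2 + h))
D(w) = 1450 + 58*w (D(w) = 58*(25 + w) = 1450 + 58*w)
p(G) = -26 + 4*G (p(G) = -6 + (G - 5)*4 = -6 + (-5 + G)*4 = -6 + (-20 + 4*G) = -26 + 4*G)
D(-19)*p(n(3)) = (1450 + 58*(-19))*(-26 + 4*(2*3*(-2 + 3))) = (1450 - 1102)*(-26 + 4*(2*3*1)) = 348*(-26 + 4*6) = 348*(-26 + 24) = 348*(-2) = -696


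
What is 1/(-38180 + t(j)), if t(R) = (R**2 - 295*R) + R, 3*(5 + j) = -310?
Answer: 9/48655 ≈ 0.00018498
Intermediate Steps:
j = -325/3 (j = -5 + (1/3)*(-310) = -5 - 310/3 = -325/3 ≈ -108.33)
t(R) = R**2 - 294*R
1/(-38180 + t(j)) = 1/(-38180 - 325*(-294 - 325/3)/3) = 1/(-38180 - 325/3*(-1207/3)) = 1/(-38180 + 392275/9) = 1/(48655/9) = 9/48655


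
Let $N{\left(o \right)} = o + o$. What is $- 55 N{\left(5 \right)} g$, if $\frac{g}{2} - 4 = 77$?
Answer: $-89100$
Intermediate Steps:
$N{\left(o \right)} = 2 o$
$g = 162$ ($g = 8 + 2 \cdot 77 = 8 + 154 = 162$)
$- 55 N{\left(5 \right)} g = - 55 \cdot 2 \cdot 5 \cdot 162 = \left(-55\right) 10 \cdot 162 = \left(-550\right) 162 = -89100$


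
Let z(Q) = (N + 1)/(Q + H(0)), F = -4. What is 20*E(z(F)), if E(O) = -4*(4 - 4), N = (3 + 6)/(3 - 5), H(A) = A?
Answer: 0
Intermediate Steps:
N = -9/2 (N = 9/(-2) = 9*(-½) = -9/2 ≈ -4.5000)
z(Q) = -7/(2*Q) (z(Q) = (-9/2 + 1)/(Q + 0) = -7/(2*Q))
E(O) = 0 (E(O) = -4*0 = 0)
20*E(z(F)) = 20*0 = 0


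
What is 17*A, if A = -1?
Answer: -17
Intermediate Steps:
17*A = 17*(-1) = -17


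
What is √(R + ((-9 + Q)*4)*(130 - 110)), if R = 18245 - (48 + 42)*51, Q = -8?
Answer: √12295 ≈ 110.88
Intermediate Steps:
R = 13655 (R = 18245 - 90*51 = 18245 - 1*4590 = 18245 - 4590 = 13655)
√(R + ((-9 + Q)*4)*(130 - 110)) = √(13655 + ((-9 - 8)*4)*(130 - 110)) = √(13655 - 17*4*20) = √(13655 - 68*20) = √(13655 - 1360) = √12295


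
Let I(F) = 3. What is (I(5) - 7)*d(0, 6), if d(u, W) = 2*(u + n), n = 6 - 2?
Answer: -32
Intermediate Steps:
n = 4
d(u, W) = 8 + 2*u (d(u, W) = 2*(u + 4) = 2*(4 + u) = 8 + 2*u)
(I(5) - 7)*d(0, 6) = (3 - 7)*(8 + 2*0) = -4*(8 + 0) = -4*8 = -32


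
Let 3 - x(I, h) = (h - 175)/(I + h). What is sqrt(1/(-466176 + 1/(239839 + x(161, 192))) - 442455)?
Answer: 9*I*sqrt(8509099871164427279378390646214)/39468422294431 ≈ 665.17*I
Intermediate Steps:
x(I, h) = 3 - (-175 + h)/(I + h) (x(I, h) = 3 - (h - 175)/(I + h) = 3 - (-175 + h)/(I + h))
sqrt(1/(-466176 + 1/(239839 + x(161, 192))) - 442455) = sqrt(1/(-466176 + 1/(239839 + (175 + 2*192 + 3*161)/(161 + 192))) - 442455) = sqrt(1/(-466176 + 1/(239839 + (175 + 384 + 483)/353)) - 442455) = sqrt(1/(-466176 + 1/(239839 + (1/353)*1042)) - 442455) = sqrt(1/(-466176 + 1/(239839 + 1042/353)) - 442455) = sqrt(1/(-466176 + 1/(84664209/353)) - 442455) = sqrt(1/(-466176 + 353/84664209) - 442455) = sqrt(1/(-39468422294431/84664209) - 442455) = sqrt(-84664209/39468422294431 - 442455) = sqrt(-17463000786367132314/39468422294431) = 9*I*sqrt(8509099871164427279378390646214)/39468422294431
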